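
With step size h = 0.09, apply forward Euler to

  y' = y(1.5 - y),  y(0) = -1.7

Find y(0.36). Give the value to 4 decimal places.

Euler: y_{n+1} = y_n + h·f(x_n, y_n).
x=0.000000, y=-1.700000: f=-5.440000 → y ← -1.700000 + 0.09·(-5.440000) = -2.189600
x=0.090000, y=-2.189600: f=-8.078748 → y ← -2.189600 + 0.09·(-8.078748) = -2.916687
x=0.180000, y=-2.916687: f=-12.882096 → y ← -2.916687 + 0.09·(-12.882096) = -4.076076
x=0.270000, y=-4.076076: f=-22.728509 → y ← -4.076076 + 0.09·(-22.728509) = -6.121642
y(0.36) ≈ -6.1216

-6.1216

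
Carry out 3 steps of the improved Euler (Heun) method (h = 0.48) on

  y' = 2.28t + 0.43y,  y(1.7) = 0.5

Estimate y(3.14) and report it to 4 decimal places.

Heun: k1 = f(t_n, y_n); k2 = f(t_n + h, y_n + h·k1); y_{n+1} = y_n + (h/2)·(k1 + k2).
t=1.700000, y=0.500000:
  k1 = f(1.700000, 0.500000) = 4.091000
  k2 = f(2.180000, 2.463680) = 6.029782
  y ← 0.500000 + (0.48/2)·(4.091000 + 6.029782) = 2.928988
t=2.180000, y=2.928988:
  k1 = f(2.180000, 2.928988) = 6.229865
  k2 = f(2.660000, 5.919323) = 8.610109
  y ← 2.928988 + (0.48/2)·(6.229865 + 8.610109) = 6.490581
t=2.660000, y=6.490581:
  k1 = f(2.660000, 6.490581) = 8.855750
  k2 = f(3.140000, 10.741341) = 11.777977
  y ← 6.490581 + (0.48/2)·(8.855750 + 11.777977) = 11.442676
y(3.14) ≈ 11.4427

11.4427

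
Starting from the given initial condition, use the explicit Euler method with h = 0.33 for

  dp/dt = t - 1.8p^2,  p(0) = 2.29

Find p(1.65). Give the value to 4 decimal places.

Euler: p_{n+1} = p_n + h·f(t_n, p_n).
t=0.000000, p=2.290000: f=-9.439380 → p ← 2.290000 + 0.33·(-9.439380) = -0.824995
t=0.330000, p=-0.824995: f=-0.895111 → p ← -0.824995 + 0.33·(-0.895111) = -1.120382
t=0.660000, p=-1.120382: f=-1.599461 → p ← -1.120382 + 0.33·(-1.599461) = -1.648204
t=0.990000, p=-1.648204: f=-3.899839 → p ← -1.648204 + 0.33·(-3.899839) = -2.935151
t=1.320000, p=-2.935151: f=-14.187203 → p ← -2.935151 + 0.33·(-14.187203) = -7.616928
p(1.65) ≈ -7.6169

-7.6169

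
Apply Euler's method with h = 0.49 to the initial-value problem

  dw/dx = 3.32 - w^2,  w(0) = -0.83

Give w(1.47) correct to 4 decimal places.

Euler: w_{n+1} = w_n + h·f(x_n, w_n).
x=0.000000, w=-0.830000: f=2.631100 → w ← -0.830000 + 0.49·2.631100 = 0.459239
x=0.490000, w=0.459239: f=3.109100 → w ← 0.459239 + 0.49·3.109100 = 1.982698
x=0.980000, w=1.982698: f=-0.611090 → w ← 1.982698 + 0.49·(-0.611090) = 1.683263
w(1.47) ≈ 1.6833

1.6833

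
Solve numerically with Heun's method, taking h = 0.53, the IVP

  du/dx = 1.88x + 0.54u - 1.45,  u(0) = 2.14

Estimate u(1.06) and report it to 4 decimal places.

Heun: k1 = f(x_n, u_n); k2 = f(x_n + h, u_n + h·k1); u_{n+1} = u_n + (h/2)·(k1 + k2).
x=0.000000, u=2.140000:
  k1 = f(0.000000, 2.140000) = -0.294400
  k2 = f(0.530000, 1.983968) = 0.617743
  u ← 2.140000 + (0.53/2)·(-0.294400 + 0.617743) = 2.225686
x=0.530000, u=2.225686:
  k1 = f(0.530000, 2.225686) = 0.748270
  k2 = f(1.060000, 2.622269) = 1.958825
  u ← 2.225686 + (0.53/2)·(0.748270 + 1.958825) = 2.943066
u(1.06) ≈ 2.9431

2.9431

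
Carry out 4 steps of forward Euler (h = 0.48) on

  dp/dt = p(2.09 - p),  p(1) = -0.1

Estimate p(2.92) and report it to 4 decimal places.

-2.3443

Euler: p_{n+1} = p_n + h·f(t_n, p_n).
t=1.000000, p=-0.100000: f=-0.219000 → p ← -0.100000 + 0.48·(-0.219000) = -0.205120
t=1.480000, p=-0.205120: f=-0.470775 → p ← -0.205120 + 0.48·(-0.470775) = -0.431092
t=1.960000, p=-0.431092: f=-1.086823 → p ← -0.431092 + 0.48·(-1.086823) = -0.952767
t=2.440000, p=-0.952767: f=-2.899047 → p ← -0.952767 + 0.48·(-2.899047) = -2.344310
p(2.92) ≈ -2.3443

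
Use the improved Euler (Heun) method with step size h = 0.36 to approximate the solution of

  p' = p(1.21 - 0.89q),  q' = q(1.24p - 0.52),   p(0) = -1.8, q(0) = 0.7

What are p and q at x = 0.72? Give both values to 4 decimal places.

Heun on (p,q): k1 = f(x_n, state_n); k2 = f(x_n + h, state_n + h·k1); state_{n+1} = state_n + (h/2)·(k1 + k2).
0.000000: (-1.800000, 0.700000)
  k1 = (-1.056600, -1.926400)
  predictor → (-2.180376, 0.006496)
  k2 = (-2.625649, -0.020941)
  → (-2.462805, 0.349479)
0.360000: (-2.462805, 0.349479)
  k1 = (-2.213973, -1.248994)
  predictor → (-3.259835, -0.100159)
  k2 = (-4.234988, 0.456946)
  → (-3.623618, 0.206910)
(p(0.72), q(0.72)) ≈ (-3.6236, 0.2069)

-3.6236, 0.2069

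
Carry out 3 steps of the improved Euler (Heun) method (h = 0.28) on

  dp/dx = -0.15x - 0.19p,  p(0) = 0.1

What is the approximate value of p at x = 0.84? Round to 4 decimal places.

Heun: k1 = f(x_n, p_n); k2 = f(x_n + h, p_n + h·k1); p_{n+1} = p_n + (h/2)·(k1 + k2).
x=0.000000, p=0.100000:
  k1 = f(0.000000, 0.100000) = -0.019000
  k2 = f(0.280000, 0.094680) = -0.059989
  p ← 0.100000 + (0.28/2)·(-0.019000 + (-0.059989)) = 0.088942
x=0.280000, p=0.088942:
  k1 = f(0.280000, 0.088942) = -0.058899
  k2 = f(0.560000, 0.072450) = -0.097765
  p ← 0.088942 + (0.28/2)·(-0.058899 + (-0.097765)) = 0.067009
x=0.560000, p=0.067009:
  k1 = f(0.560000, 0.067009) = -0.096732
  k2 = f(0.840000, 0.039924) = -0.133585
  p ← 0.067009 + (0.28/2)·(-0.096732 + (-0.133585)) = 0.034764
p(0.84) ≈ 0.0348

0.0348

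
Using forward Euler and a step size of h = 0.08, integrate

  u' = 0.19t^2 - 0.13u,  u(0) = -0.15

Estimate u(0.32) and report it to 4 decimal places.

Euler: u_{n+1} = u_n + h·f(t_n, u_n).
t=0.000000, u=-0.150000: f=0.019500 → u ← -0.150000 + 0.08·0.019500 = -0.148440
t=0.080000, u=-0.148440: f=0.020513 → u ← -0.148440 + 0.08·0.020513 = -0.146799
t=0.160000, u=-0.146799: f=0.023948 → u ← -0.146799 + 0.08·0.023948 = -0.144883
t=0.240000, u=-0.144883: f=0.029779 → u ← -0.144883 + 0.08·0.029779 = -0.142501
u(0.32) ≈ -0.1425

-0.1425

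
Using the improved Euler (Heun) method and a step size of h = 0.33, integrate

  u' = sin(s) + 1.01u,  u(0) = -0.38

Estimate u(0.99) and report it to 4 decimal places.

Heun: k1 = f(s_n, u_n); k2 = f(s_n + h, u_n + h·k1); u_{n+1} = u_n + (h/2)·(k1 + k2).
s=0.000000, u=-0.380000:
  k1 = f(0.000000, -0.380000) = -0.383800
  k2 = f(0.330000, -0.506654) = -0.187678
  u ← -0.380000 + (0.33/2)·(-0.383800 + (-0.187678)) = -0.474294
s=0.330000, u=-0.474294:
  k1 = f(0.330000, -0.474294) = -0.154994
  k2 = f(0.660000, -0.525442) = 0.082421
  u ← -0.474294 + (0.33/2)·(-0.154994 + 0.082421) = -0.486268
s=0.660000, u=-0.486268:
  k1 = f(0.660000, -0.486268) = 0.121986
  k2 = f(0.990000, -0.446013) = 0.385553
  u ← -0.486268 + (0.33/2)·(0.121986 + 0.385553) = -0.402524
u(0.99) ≈ -0.4025

-0.4025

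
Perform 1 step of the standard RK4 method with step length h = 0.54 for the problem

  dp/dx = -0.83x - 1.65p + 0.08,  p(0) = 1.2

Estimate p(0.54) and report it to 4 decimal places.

0.4325

RK4: k1 = f(x_n, p_n); k2 = f(x_n + h/2, p_n + (h/2)·k1); k3 = f(x_n + h/2, p_n + (h/2)·k2); k4 = f(x_n + h, p_n + h·k3); p_{n+1} = p_n + (h/6)·(k1 + 2k2 + 2k3 + k4).
x=0.000000, p=1.200000:
  k1 = f(0.000000, 1.200000) = -1.900000
  k2 = f(0.270000, 0.687000) = -1.277650
  k3 = f(0.270000, 0.855034) = -1.554907
  k4 = f(0.540000, 0.360350) = -0.962778
  p ← 1.200000 + (0.54/6)·(k1 + 2k2 + 2k3 + k4) = 0.432490
p(0.54) ≈ 0.4325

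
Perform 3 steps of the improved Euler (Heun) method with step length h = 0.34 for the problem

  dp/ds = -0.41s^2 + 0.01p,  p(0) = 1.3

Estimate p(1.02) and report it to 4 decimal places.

1.1599

Heun: k1 = f(s_n, p_n); k2 = f(s_n + h, p_n + h·k1); p_{n+1} = p_n + (h/2)·(k1 + k2).
s=0.000000, p=1.300000:
  k1 = f(0.000000, 1.300000) = 0.013000
  k2 = f(0.340000, 1.304420) = -0.034352
  p ← 1.300000 + (0.34/2)·(0.013000 + (-0.034352)) = 1.296370
s=0.340000, p=1.296370:
  k1 = f(0.340000, 1.296370) = -0.034432
  k2 = f(0.680000, 1.284663) = -0.176737
  p ← 1.296370 + (0.34/2)·(-0.034432 + (-0.176737)) = 1.260471
s=0.680000, p=1.260471:
  k1 = f(0.680000, 1.260471) = -0.176979
  k2 = f(1.020000, 1.200298) = -0.414561
  p ← 1.260471 + (0.34/2)·(-0.176979 + (-0.414561)) = 1.159909
p(1.02) ≈ 1.1599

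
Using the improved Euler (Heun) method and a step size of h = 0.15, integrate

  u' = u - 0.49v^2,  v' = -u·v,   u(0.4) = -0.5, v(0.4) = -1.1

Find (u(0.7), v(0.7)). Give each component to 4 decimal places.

Heun on (u,v): k1 = f(t_n, state_n); k2 = f(t_n + h, state_n + h·k1); state_{n+1} = state_n + (h/2)·(k1 + k2).
0.400000: (-0.500000, -1.100000)
  k1 = (-1.092900, -0.550000)
  predictor → (-0.663935, -1.182500)
  k2 = (-1.349105, -0.785103)
  → (-0.683150, -1.200133)
0.550000: (-0.683150, -1.200133)
  k1 = (-1.388906, -0.819871)
  predictor → (-0.891486, -1.323113)
  k2 = (-1.749295, -1.179538)
  → (-0.918515, -1.350088)
(u(0.7), v(0.7)) ≈ (-0.9185, -1.3501)

-0.9185, -1.3501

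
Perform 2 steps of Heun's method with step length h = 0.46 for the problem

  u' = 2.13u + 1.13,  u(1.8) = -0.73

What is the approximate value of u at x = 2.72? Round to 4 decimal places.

Heun: k1 = f(x_n, u_n); k2 = f(x_n + h, u_n + h·k1); u_{n+1} = u_n + (h/2)·(k1 + k2).
x=1.800000, u=-0.730000:
  k1 = f(1.800000, -0.730000) = -0.424900
  k2 = f(2.260000, -0.925454) = -0.841217
  u ← -0.730000 + (0.46/2)·(-0.424900 + (-0.841217)) = -1.021207
x=2.260000, u=-1.021207:
  k1 = f(2.260000, -1.021207) = -1.045171
  k2 = f(2.720000, -1.501985) = -2.069229
  u ← -1.021207 + (0.46/2)·(-1.045171 + (-2.069229)) = -1.737519
u(2.72) ≈ -1.7375

-1.7375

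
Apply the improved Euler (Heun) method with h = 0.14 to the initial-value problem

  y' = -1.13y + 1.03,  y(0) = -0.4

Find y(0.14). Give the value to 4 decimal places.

Heun: k1 = f(t_n, y_n); k2 = f(t_n + h, y_n + h·k1); y_{n+1} = y_n + (h/2)·(k1 + k2).
t=0.000000, y=-0.400000:
  k1 = f(0.000000, -0.400000) = 1.482000
  k2 = f(0.140000, -0.192520) = 1.247548
  y ← -0.400000 + (0.14/2)·(1.482000 + 1.247548) = -0.208932
y(0.14) ≈ -0.2089

-0.2089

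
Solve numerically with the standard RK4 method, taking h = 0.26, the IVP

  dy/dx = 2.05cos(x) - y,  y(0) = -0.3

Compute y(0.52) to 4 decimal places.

RK4: k1 = f(x_n, y_n); k2 = f(x_n + h/2, y_n + (h/2)·k1); k3 = f(x_n + h/2, y_n + (h/2)·k2); k4 = f(x_n + h, y_n + h·k3); y_{n+1} = y_n + (h/6)·(k1 + 2k2 + 2k3 + k4).
x=0.000000, y=-0.300000:
  k1 = f(0.000000, -0.300000) = 2.350000
  k2 = f(0.130000, 0.005500) = 2.027202
  k3 = f(0.130000, -0.036464) = 2.069166
  k4 = f(0.260000, 0.237983) = 1.743116
  y ← -0.300000 + (0.26/6)·(k1 + 2k2 + 2k3 + k4) = 0.232387
x=0.260000, y=0.232387:
  k1 = f(0.260000, 0.232387) = 1.748713
  k2 = f(0.390000, 0.459720) = 1.436344
  k3 = f(0.390000, 0.419112) = 1.476952
  k4 = f(0.520000, 0.616394) = 1.162635
  y ← 0.232387 + (0.26/6)·(k1 + 2k2 + 2k3 + k4) = 0.611031
y(0.52) ≈ 0.6110

0.6110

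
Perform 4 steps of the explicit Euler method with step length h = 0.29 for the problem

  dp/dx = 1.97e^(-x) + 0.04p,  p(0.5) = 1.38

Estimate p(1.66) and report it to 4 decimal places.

Euler: p_{n+1} = p_n + h·f(x_n, p_n).
x=0.500000, p=1.380000: f=1.250065 → p ← 1.380000 + 0.29·1.250065 = 1.742519
x=0.790000, p=1.742519: f=0.963775 → p ← 1.742519 + 0.29·0.963775 = 2.022014
x=1.080000, p=2.022014: f=0.749884 → p ← 2.022014 + 0.29·0.749884 = 2.239480
x=1.370000, p=2.239480: f=0.590170 → p ← 2.239480 + 0.29·0.590170 = 2.410629
p(1.66) ≈ 2.4106

2.4106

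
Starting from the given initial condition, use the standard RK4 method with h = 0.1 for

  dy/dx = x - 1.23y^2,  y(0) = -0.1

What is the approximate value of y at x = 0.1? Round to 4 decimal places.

-0.0962

RK4: k1 = f(x_n, y_n); k2 = f(x_n + h/2, y_n + (h/2)·k1); k3 = f(x_n + h/2, y_n + (h/2)·k2); k4 = f(x_n + h, y_n + h·k3); y_{n+1} = y_n + (h/6)·(k1 + 2k2 + 2k3 + k4).
x=0.000000, y=-0.100000:
  k1 = f(0.000000, -0.100000) = -0.012300
  k2 = f(0.050000, -0.100615) = 0.037548
  k3 = f(0.050000, -0.098123) = 0.038158
  k4 = f(0.100000, -0.096184) = 0.088621
  y ← -0.100000 + (0.1/6)·(k1 + 2k2 + 2k3 + k4) = -0.096204
y(0.1) ≈ -0.0962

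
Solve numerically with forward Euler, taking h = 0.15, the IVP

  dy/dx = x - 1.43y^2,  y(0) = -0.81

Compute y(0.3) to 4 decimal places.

Euler: y_{n+1} = y_n + h·f(x_n, y_n).
x=0.000000, y=-0.810000: f=-0.938223 → y ← -0.810000 + 0.15·(-0.938223) = -0.950733
x=0.150000, y=-0.950733: f=-1.142569 → y ← -0.950733 + 0.15·(-1.142569) = -1.122119
y(0.3) ≈ -1.1221

-1.1221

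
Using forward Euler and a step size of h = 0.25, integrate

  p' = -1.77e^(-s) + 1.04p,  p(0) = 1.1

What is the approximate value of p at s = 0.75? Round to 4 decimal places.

0.7953

Euler: p_{n+1} = p_n + h·f(s_n, p_n).
s=0.000000, p=1.100000: f=-0.626000 → p ← 1.100000 + 0.25·(-0.626000) = 0.943500
s=0.250000, p=0.943500: f=-0.397237 → p ← 0.943500 + 0.25·(-0.397237) = 0.844191
s=0.500000, p=0.844191: f=-0.195601 → p ← 0.844191 + 0.25·(-0.195601) = 0.795290
p(0.75) ≈ 0.7953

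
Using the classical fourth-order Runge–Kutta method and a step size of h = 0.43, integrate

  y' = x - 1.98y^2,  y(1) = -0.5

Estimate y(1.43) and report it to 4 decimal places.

-0.0832

RK4: k1 = f(x_n, y_n); k2 = f(x_n + h/2, y_n + (h/2)·k1); k3 = f(x_n + h/2, y_n + (h/2)·k2); k4 = f(x_n + h, y_n + h·k3); y_{n+1} = y_n + (h/6)·(k1 + 2k2 + 2k3 + k4).
x=1.000000, y=-0.500000:
  k1 = f(1.000000, -0.500000) = 0.505000
  k2 = f(1.215000, -0.391425) = 0.911637
  k3 = f(1.215000, -0.303998) = 1.032019
  k4 = f(1.430000, -0.056232) = 1.423739
  y ← -0.500000 + (0.43/6)·(k1 + 2k2 + 2k3 + k4) = -0.083183
y(1.43) ≈ -0.0832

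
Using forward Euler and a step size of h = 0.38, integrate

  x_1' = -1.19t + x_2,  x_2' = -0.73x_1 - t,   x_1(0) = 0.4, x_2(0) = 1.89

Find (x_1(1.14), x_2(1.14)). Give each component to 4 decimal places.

Euler on (x_1,x_2): x_1_{n+1} = x_1_n + h·x_1', x_2_{n+1} = x_2_n + h·x_2'.
0.000000: (0.400000, 1.890000); f=(1.890000, -0.292000) → (1.118200, 1.779040)
0.380000: (1.118200, 1.779040); f=(1.326840, -1.196286) → (1.622399, 1.324451)
0.760000: (1.622399, 1.324451); f=(0.420051, -1.944351) → (1.782019, 0.585598)
(x_1(1.14), x_2(1.14)) ≈ (1.7820, 0.5856)

1.7820, 0.5856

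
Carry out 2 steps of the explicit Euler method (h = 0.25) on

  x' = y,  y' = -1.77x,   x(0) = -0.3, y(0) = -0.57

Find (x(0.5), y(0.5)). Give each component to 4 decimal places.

-0.5518, -0.2414

Euler on (x,y): x_{n+1} = x_n + h·x', y_{n+1} = y_n + h·y'.
0.000000: (-0.300000, -0.570000); f=(-0.570000, 0.531000) → (-0.442500, -0.437250)
0.250000: (-0.442500, -0.437250); f=(-0.437250, 0.783225) → (-0.551813, -0.241444)
(x(0.5), y(0.5)) ≈ (-0.5518, -0.2414)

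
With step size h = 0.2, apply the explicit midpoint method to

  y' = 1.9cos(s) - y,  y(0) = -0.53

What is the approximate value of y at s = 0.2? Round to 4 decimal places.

Midpoint: k1 = f(s_n, y_n); k2 = f(s_n + h/2, y_n + (h/2)·k1); y_{n+1} = y_n + h·k2.
s=0.000000, y=-0.530000:
  k1 = f(0.000000, -0.530000) = 2.430000
  k2 = f(0.100000, -0.287000) = 2.177508
  y ← -0.530000 + 0.2·2.177508 = -0.094498
y(0.2) ≈ -0.0945

-0.0945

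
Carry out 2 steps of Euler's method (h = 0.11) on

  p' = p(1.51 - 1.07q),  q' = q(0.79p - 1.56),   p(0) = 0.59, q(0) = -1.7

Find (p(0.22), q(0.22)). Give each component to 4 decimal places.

Euler on (p,q): p_{n+1} = p_n + h·p', q_{n+1} = q_n + h·q'.
0.000000: (0.590000, -1.700000); f=(1.964110, 1.859630) → (0.806052, -1.495441)
0.110000: (0.806052, -1.495441); f=(2.506920, 1.380619) → (1.081813, -1.343573)
(p(0.22), q(0.22)) ≈ (1.0818, -1.3436)

1.0818, -1.3436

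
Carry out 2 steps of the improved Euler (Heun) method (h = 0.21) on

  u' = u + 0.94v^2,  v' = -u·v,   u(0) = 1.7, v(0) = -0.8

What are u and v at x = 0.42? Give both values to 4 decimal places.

2.7499, -0.3320

Heun on (u,v): k1 = f(x_n, state_n); k2 = f(x_n + h, state_n + h·k1); state_{n+1} = state_n + (h/2)·(k1 + k2).
0.000000: (1.700000, -0.800000)
  k1 = (2.301600, 1.360000)
  predictor → (2.183336, -0.514400)
  k2 = (2.432067, 1.123108)
  → (2.197035, -0.539274)
0.210000: (2.197035, -0.539274)
  k1 = (2.470402, 1.184803)
  predictor → (2.715819, -0.290465)
  k2 = (2.795127, 0.788851)
  → (2.749916, -0.332040)
(u(0.42), v(0.42)) ≈ (2.7499, -0.3320)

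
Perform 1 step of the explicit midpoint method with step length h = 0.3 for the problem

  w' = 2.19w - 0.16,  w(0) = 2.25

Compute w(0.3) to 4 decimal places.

4.1501

Midpoint: k1 = f(s_n, w_n); k2 = f(s_n + h/2, w_n + (h/2)·k1); w_{n+1} = w_n + h·k2.
s=0.000000, w=2.250000:
  k1 = f(0.000000, 2.250000) = 4.767500
  k2 = f(0.150000, 2.965125) = 6.333624
  w ← 2.250000 + 0.3·6.333624 = 4.150087
w(0.3) ≈ 4.1501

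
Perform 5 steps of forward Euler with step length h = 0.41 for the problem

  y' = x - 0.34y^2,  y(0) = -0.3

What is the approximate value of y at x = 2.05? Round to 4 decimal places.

1.2836

Euler: y_{n+1} = y_n + h·f(x_n, y_n).
x=0.000000, y=-0.300000: f=-0.030600 → y ← -0.300000 + 0.41·(-0.030600) = -0.312546
x=0.410000, y=-0.312546: f=0.376787 → y ← -0.312546 + 0.41·0.376787 = -0.158063
x=0.820000, y=-0.158063: f=0.811505 → y ← -0.158063 + 0.41·0.811505 = 0.174654
x=1.230000, y=0.174654: f=1.219629 → y ← 0.174654 + 0.41·1.219629 = 0.674702
x=1.640000, y=0.674702: f=1.485224 → y ← 0.674702 + 0.41·1.485224 = 1.283644
y(2.05) ≈ 1.2836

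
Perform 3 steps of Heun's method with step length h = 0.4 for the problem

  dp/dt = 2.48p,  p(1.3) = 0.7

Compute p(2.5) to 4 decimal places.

Heun: k1 = f(t_n, p_n); k2 = f(t_n + h, p_n + h·k1); p_{n+1} = p_n + (h/2)·(k1 + k2).
t=1.300000, p=0.700000:
  k1 = f(1.300000, 0.700000) = 1.736000
  k2 = f(1.700000, 1.394400) = 3.458112
  p ← 0.700000 + (0.4/2)·(1.736000 + 3.458112) = 1.738822
t=1.700000, p=1.738822:
  k1 = f(1.700000, 1.738822) = 4.312280
  k2 = f(2.100000, 3.463734) = 8.590061
  p ← 1.738822 + (0.4/2)·(4.312280 + 8.590061) = 4.319290
t=2.100000, p=4.319290:
  k1 = f(2.100000, 4.319290) = 10.711840
  k2 = f(2.500000, 8.604027) = 21.337986
  p ← 4.319290 + (0.4/2)·(10.711840 + 21.337986) = 10.729256
p(2.5) ≈ 10.7293

10.7293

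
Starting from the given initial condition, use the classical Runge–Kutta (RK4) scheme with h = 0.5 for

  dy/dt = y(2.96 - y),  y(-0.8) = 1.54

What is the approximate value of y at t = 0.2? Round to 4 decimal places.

RK4: k1 = f(t_n, y_n); k2 = f(t_n + h/2, y_n + (h/2)·k1); k3 = f(t_n + h/2, y_n + (h/2)·k2); k4 = f(t_n + h, y_n + h·k3); y_{n+1} = y_n + (h/6)·(k1 + 2k2 + 2k3 + k4).
t=-0.800000, y=1.540000:
  k1 = f(-0.800000, 1.540000) = 2.186800
  k2 = f(-0.550000, 2.086700) = 1.822315
  k3 = f(-0.550000, 1.995579) = 1.924579
  k4 = f(-0.300000, 2.502289) = 1.145325
  y ← 1.540000 + (0.5/6)·(k1 + 2k2 + 2k3 + k4) = 2.442159
t=-0.300000, y=2.442159:
  k1 = f(-0.300000, 2.442159) = 1.264649
  k2 = f(-0.050000, 2.758322) = 0.556294
  k3 = f(-0.050000, 2.581233) = 0.977686
  k4 = f(0.200000, 2.931003) = 0.084992
  y ← 2.442159 + (0.5/6)·(k1 + 2k2 + 2k3 + k4) = 2.810293
y(0.2) ≈ 2.8103

2.8103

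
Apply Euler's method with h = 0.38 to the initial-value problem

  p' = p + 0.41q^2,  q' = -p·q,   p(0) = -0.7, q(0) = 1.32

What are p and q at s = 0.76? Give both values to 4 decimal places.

Euler on (p,q): p_{n+1} = p_n + h·p', q_{n+1} = q_n + h·q'.
0.000000: (-0.700000, 1.320000); f=(0.014384, 0.924000) → (-0.694534, 1.671120)
0.380000: (-0.694534, 1.671120); f=(0.450449, 1.160650) → (-0.523363, 2.112167)
(p(0.76), q(0.76)) ≈ (-0.5234, 2.1122)

-0.5234, 2.1122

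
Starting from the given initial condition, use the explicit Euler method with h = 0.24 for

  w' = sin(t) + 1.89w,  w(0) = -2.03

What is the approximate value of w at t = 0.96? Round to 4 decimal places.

-8.6232

Euler: w_{n+1} = w_n + h·f(t_n, w_n).
t=0.000000, w=-2.030000: f=-3.836700 → w ← -2.030000 + 0.24·(-3.836700) = -2.950808
t=0.240000, w=-2.950808: f=-5.339324 → w ← -2.950808 + 0.24·(-5.339324) = -4.232246
t=0.480000, w=-4.232246: f=-7.537166 → w ← -4.232246 + 0.24·(-7.537166) = -6.041166
t=0.720000, w=-6.041166: f=-10.758418 → w ← -6.041166 + 0.24·(-10.758418) = -8.623186
w(0.96) ≈ -8.6232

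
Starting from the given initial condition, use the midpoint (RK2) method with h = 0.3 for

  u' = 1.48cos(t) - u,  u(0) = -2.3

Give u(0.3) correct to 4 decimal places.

Midpoint: k1 = f(t_n, u_n); k2 = f(t_n + h/2, u_n + (h/2)·k1); u_{n+1} = u_n + h·k2.
t=0.000000, u=-2.300000:
  k1 = f(0.000000, -2.300000) = 3.780000
  k2 = f(0.150000, -1.733000) = 3.196381
  u ← -2.300000 + 0.3·3.196381 = -1.341086
u(0.3) ≈ -1.3411

-1.3411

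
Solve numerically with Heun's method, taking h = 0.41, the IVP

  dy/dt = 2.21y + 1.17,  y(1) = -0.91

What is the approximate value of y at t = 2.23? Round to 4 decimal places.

-5.2611

Heun: k1 = f(t_n, y_n); k2 = f(t_n + h, y_n + h·k1); y_{n+1} = y_n + (h/2)·(k1 + k2).
t=1.000000, y=-0.910000:
  k1 = f(1.000000, -0.910000) = -0.841100
  k2 = f(1.410000, -1.254851) = -1.603221
  y ← -0.910000 + (0.41/2)·(-0.841100 + (-1.603221)) = -1.411086
t=1.410000, y=-1.411086:
  k1 = f(1.410000, -1.411086) = -1.948499
  k2 = f(1.820000, -2.209971) = -3.714035
  y ← -1.411086 + (0.41/2)·(-1.948499 + (-3.714035)) = -2.571905
t=1.820000, y=-2.571905:
  k1 = f(1.820000, -2.571905) = -4.513911
  k2 = f(2.230000, -4.422609) = -8.603965
  y ← -2.571905 + (0.41/2)·(-4.513911 + (-8.603965)) = -5.261070
y(2.23) ≈ -5.2611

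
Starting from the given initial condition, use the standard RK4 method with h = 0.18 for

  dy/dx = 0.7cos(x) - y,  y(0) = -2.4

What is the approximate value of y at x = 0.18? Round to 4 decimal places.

-1.8900

RK4: k1 = f(x_n, y_n); k2 = f(x_n + h/2, y_n + (h/2)·k1); k3 = f(x_n + h/2, y_n + (h/2)·k2); k4 = f(x_n + h, y_n + h·k3); y_{n+1} = y_n + (h/6)·(k1 + 2k2 + 2k3 + k4).
x=0.000000, y=-2.400000:
  k1 = f(0.000000, -2.400000) = 3.100000
  k2 = f(0.090000, -2.121000) = 2.818167
  k3 = f(0.090000, -2.146365) = 2.843532
  k4 = f(0.180000, -1.888164) = 2.576855
  y ← -2.400000 + (0.18/6)·(k1 + 2k2 + 2k3 + k4) = -1.889992
y(0.18) ≈ -1.8900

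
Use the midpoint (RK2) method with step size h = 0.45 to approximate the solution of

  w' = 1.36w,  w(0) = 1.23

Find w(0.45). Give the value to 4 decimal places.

2.2131

Midpoint: k1 = f(t_n, w_n); k2 = f(t_n + h/2, w_n + (h/2)·k1); w_{n+1} = w_n + h·k2.
t=0.000000, w=1.230000:
  k1 = f(0.000000, 1.230000) = 1.672800
  k2 = f(0.225000, 1.606380) = 2.184677
  w ← 1.230000 + 0.45·2.184677 = 2.213105
w(0.45) ≈ 2.2131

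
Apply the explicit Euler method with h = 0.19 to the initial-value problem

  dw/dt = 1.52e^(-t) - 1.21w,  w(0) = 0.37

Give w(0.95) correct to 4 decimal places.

Euler: w_{n+1} = w_n + h·f(t_n, w_n).
t=0.000000, w=0.370000: f=1.072300 → w ← 0.370000 + 0.19·1.072300 = 0.573737
t=0.190000, w=0.573737: f=0.562756 → w ← 0.573737 + 0.19·0.562756 = 0.680661
t=0.380000, w=0.680661: f=0.215870 → w ← 0.680661 + 0.19·0.215870 = 0.721676
t=0.570000, w=0.721676: f=-0.013629 → w ← 0.721676 + 0.19·(-0.013629) = 0.719086
t=0.760000, w=0.719086: f=-0.159242 → w ← 0.719086 + 0.19·(-0.159242) = 0.688830
w(0.95) ≈ 0.6888

0.6888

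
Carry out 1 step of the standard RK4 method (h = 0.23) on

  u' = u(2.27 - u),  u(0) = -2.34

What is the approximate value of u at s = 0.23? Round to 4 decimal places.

RK4: k1 = f(s_n, u_n); k2 = f(s_n + h/2, u_n + (h/2)·k1); k3 = f(s_n + h/2, u_n + (h/2)·k2); k4 = f(s_n + h, u_n + h·k3); u_{n+1} = u_n + (h/6)·(k1 + 2k2 + 2k3 + k4).
s=0.000000, u=-2.340000:
  k1 = f(0.000000, -2.340000) = -10.787400
  k2 = f(0.115000, -3.580551) = -20.948196
  k3 = f(0.115000, -4.749043) = -33.333732
  k4 = f(0.230000, -10.006758) = -122.850554
  u ← -2.340000 + (0.23/6)·(k1 + 2k2 + 2k3 + k4) = -11.624403
u(0.23) ≈ -11.6244

-11.6244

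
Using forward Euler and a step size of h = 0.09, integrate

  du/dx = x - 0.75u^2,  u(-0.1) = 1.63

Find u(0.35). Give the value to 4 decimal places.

Euler: u_{n+1} = u_n + h·f(x_n, u_n).
x=-0.100000, u=1.630000: f=-2.092675 → u ← 1.630000 + 0.09·(-2.092675) = 1.441659
x=-0.010000, u=1.441659: f=-1.568786 → u ← 1.441659 + 0.09·(-1.568786) = 1.300469
x=0.080000, u=1.300469: f=-1.188414 → u ← 1.300469 + 0.09·(-1.188414) = 1.193511
x=0.170000, u=1.193511: f=-0.898352 → u ← 1.193511 + 0.09·(-0.898352) = 1.112660
x=0.260000, u=1.112660: f=-0.668509 → u ← 1.112660 + 0.09·(-0.668509) = 1.052494
u(0.35) ≈ 1.0525

1.0525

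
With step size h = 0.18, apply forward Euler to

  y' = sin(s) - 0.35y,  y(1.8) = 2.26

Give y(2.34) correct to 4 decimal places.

2.3175

Euler: y_{n+1} = y_n + h·f(s_n, y_n).
s=1.800000, y=2.260000: f=0.182848 → y ← 2.260000 + 0.18·0.182848 = 2.292913
s=1.980000, y=2.292913: f=0.114919 → y ← 2.292913 + 0.18·0.114919 = 2.313598
s=2.160000, y=2.313598: f=0.021624 → y ← 2.313598 + 0.18·0.021624 = 2.317490
y(2.34) ≈ 2.3175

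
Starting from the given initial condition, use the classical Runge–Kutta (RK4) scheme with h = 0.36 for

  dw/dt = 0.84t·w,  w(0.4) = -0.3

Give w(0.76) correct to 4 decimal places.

-0.3575

RK4: k1 = f(t_n, w_n); k2 = f(t_n + h/2, w_n + (h/2)·k1); k3 = f(t_n + h/2, w_n + (h/2)·k2); k4 = f(t_n + h, w_n + h·k3); w_{n+1} = w_n + (h/6)·(k1 + 2k2 + 2k3 + k4).
t=0.400000, w=-0.300000:
  k1 = f(0.400000, -0.300000) = -0.100800
  k2 = f(0.580000, -0.318144) = -0.155000
  k3 = f(0.580000, -0.327900) = -0.159753
  k4 = f(0.760000, -0.357511) = -0.228235
  w ← -0.300000 + (0.36/6)·(k1 + 2k2 + 2k3 + k4) = -0.357512
w(0.76) ≈ -0.3575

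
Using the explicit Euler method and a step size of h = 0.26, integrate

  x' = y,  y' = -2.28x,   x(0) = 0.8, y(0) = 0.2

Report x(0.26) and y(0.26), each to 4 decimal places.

0.8520, -0.2742

Euler on (x,y): x_{n+1} = x_n + h·x', y_{n+1} = y_n + h·y'.
0.000000: (0.800000, 0.200000); f=(0.200000, -1.824000) → (0.852000, -0.274240)
(x(0.26), y(0.26)) ≈ (0.8520, -0.2742)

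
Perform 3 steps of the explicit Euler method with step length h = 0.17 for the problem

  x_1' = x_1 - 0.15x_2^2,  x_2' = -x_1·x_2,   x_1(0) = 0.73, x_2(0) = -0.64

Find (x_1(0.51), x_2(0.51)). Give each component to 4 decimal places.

Euler on (x_1,x_2): x_1_{n+1} = x_1_n + h·x_1', x_2_{n+1} = x_2_n + h·x_2'.
0.000000: (0.730000, -0.640000); f=(0.668560, 0.467200) → (0.843655, -0.560576)
0.170000: (0.843655, -0.560576); f=(0.796518, 0.472933) → (0.979063, -0.480177)
0.340000: (0.979063, -0.480177); f=(0.944478, 0.470124) → (1.139625, -0.400256)
(x_1(0.51), x_2(0.51)) ≈ (1.1396, -0.4003)

1.1396, -0.4003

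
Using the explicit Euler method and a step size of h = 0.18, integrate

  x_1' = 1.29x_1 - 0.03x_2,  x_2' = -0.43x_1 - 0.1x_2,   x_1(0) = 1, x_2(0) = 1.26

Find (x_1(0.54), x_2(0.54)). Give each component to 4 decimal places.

Euler on (x_1,x_2): x_1_{n+1} = x_1_n + h·x_1', x_2_{n+1} = x_2_n + h·x_2'.
0.000000: (1.000000, 1.260000); f=(1.252200, -0.556000) → (1.225396, 1.159920)
0.180000: (1.225396, 1.159920); f=(1.545963, -0.642912) → (1.503669, 1.044196)
0.360000: (1.503669, 1.044196); f=(1.908408, -0.750997) → (1.847183, 0.909016)
(x_1(0.54), x_2(0.54)) ≈ (1.8472, 0.9090)

1.8472, 0.9090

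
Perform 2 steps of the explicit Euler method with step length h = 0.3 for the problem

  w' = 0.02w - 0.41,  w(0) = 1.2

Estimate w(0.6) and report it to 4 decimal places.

0.9677

Euler: w_{n+1} = w_n + h·f(t_n, w_n).
t=0.000000, w=1.200000: f=-0.386000 → w ← 1.200000 + 0.3·(-0.386000) = 1.084200
t=0.300000, w=1.084200: f=-0.388316 → w ← 1.084200 + 0.3·(-0.388316) = 0.967705
w(0.6) ≈ 0.9677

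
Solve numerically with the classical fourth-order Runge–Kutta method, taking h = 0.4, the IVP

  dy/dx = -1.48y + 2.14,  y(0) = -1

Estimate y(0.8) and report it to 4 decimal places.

0.6959

RK4: k1 = f(x_n, y_n); k2 = f(x_n + h/2, y_n + (h/2)·k1); k3 = f(x_n + h/2, y_n + (h/2)·k2); k4 = f(x_n + h, y_n + h·k3); y_{n+1} = y_n + (h/6)·(k1 + 2k2 + 2k3 + k4).
x=0.000000, y=-1.000000:
  k1 = f(0.000000, -1.000000) = 3.620000
  k2 = f(0.200000, -0.276000) = 2.548480
  k3 = f(0.200000, -0.490304) = 2.865650
  k4 = f(0.400000, 0.146260) = 1.923535
  y ← -1.000000 + (0.4/6)·(k1 + 2k2 + 2k3 + k4) = 0.091453
x=0.400000, y=0.091453:
  k1 = f(0.400000, 0.091453) = 2.004650
  k2 = f(0.600000, 0.492383) = 1.411273
  k3 = f(0.600000, 0.373708) = 1.586913
  k4 = f(0.800000, 0.726218) = 1.065197
  y ← 0.091453 + (0.4/6)·(k1 + 2k2 + 2k3 + k4) = 0.695868
y(0.8) ≈ 0.6959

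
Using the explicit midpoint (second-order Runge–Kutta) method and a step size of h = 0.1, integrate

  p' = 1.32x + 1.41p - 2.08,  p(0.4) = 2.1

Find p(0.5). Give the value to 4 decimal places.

2.2574

Midpoint: k1 = f(x_n, p_n); k2 = f(x_n + h/2, p_n + (h/2)·k1); p_{n+1} = p_n + h·k2.
x=0.400000, p=2.100000:
  k1 = f(0.400000, 2.100000) = 1.409000
  k2 = f(0.450000, 2.170450) = 1.574334
  p ← 2.100000 + 0.1·1.574334 = 2.257433
p(0.5) ≈ 2.2574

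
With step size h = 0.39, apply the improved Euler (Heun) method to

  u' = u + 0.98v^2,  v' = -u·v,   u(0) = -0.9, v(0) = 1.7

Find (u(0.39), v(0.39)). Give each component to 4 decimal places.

Heun on (u,v): k1 = f(s_n, state_n); k2 = f(s_n + h, state_n + h·k1); state_{n+1} = state_n + (h/2)·(k1 + k2).
0.000000: (-0.900000, 1.700000)
  k1 = (1.932200, 1.530000)
  predictor → (-0.146442, 2.296700)
  k2 = (5.022892, 0.336333)
  → (0.456243, 2.063935)
(u(0.39), v(0.39)) ≈ (0.4562, 2.0639)

0.4562, 2.0639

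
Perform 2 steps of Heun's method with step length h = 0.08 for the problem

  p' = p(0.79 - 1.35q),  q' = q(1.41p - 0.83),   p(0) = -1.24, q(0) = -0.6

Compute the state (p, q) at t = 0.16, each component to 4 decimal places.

-1.5614, -0.3848

Heun on (p,q): k1 = f(t_n, state_n); k2 = f(t_n + h, state_n + h·k1); state_{n+1} = state_n + (h/2)·(k1 + k2).
0.000000: (-1.240000, -0.600000)
  k1 = (-1.984000, 1.547040)
  predictor → (-1.398720, -0.476237)
  k2 = (-2.004253, 1.334508)
  → (-1.399530, -0.484738)
0.080000: (-1.399530, -0.484738)
  k1 = (-2.021476, 1.358884)
  predictor → (-1.561248, -0.376027)
  k2 = (-2.025933, 1.139874)
  → (-1.561427, -0.384788)
(p(0.16), q(0.16)) ≈ (-1.5614, -0.3848)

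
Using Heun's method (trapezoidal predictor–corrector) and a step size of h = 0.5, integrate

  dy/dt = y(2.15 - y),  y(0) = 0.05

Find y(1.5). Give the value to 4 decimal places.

Heun: k1 = f(t_n, y_n); k2 = f(t_n + h, y_n + h·k1); y_{n+1} = y_n + (h/2)·(k1 + k2).
t=0.000000, y=0.050000:
  k1 = f(0.000000, 0.050000) = 0.105000
  k2 = f(0.500000, 0.102500) = 0.209869
  y ← 0.050000 + (0.5/2)·(0.105000 + 0.209869) = 0.128717
t=0.500000, y=0.128717:
  k1 = f(0.500000, 0.128717) = 0.260174
  k2 = f(1.000000, 0.258804) = 0.489449
  y ← 0.128717 + (0.5/2)·(0.260174 + 0.489449) = 0.316123
t=1.000000, y=0.316123:
  k1 = f(1.000000, 0.316123) = 0.579731
  k2 = f(1.500000, 0.605988) = 0.935653
  y ← 0.316123 + (0.5/2)·(0.579731 + 0.935653) = 0.694969
y(1.5) ≈ 0.6950

0.6950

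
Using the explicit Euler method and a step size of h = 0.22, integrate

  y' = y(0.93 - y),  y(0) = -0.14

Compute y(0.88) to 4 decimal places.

-0.3400

Euler: y_{n+1} = y_n + h·f(x_n, y_n).
x=0.000000, y=-0.140000: f=-0.149800 → y ← -0.140000 + 0.22·(-0.149800) = -0.172956
x=0.220000, y=-0.172956: f=-0.190763 → y ← -0.172956 + 0.22·(-0.190763) = -0.214924
x=0.440000, y=-0.214924: f=-0.246071 → y ← -0.214924 + 0.22·(-0.246071) = -0.269060
x=0.660000, y=-0.269060: f=-0.322618 → y ← -0.269060 + 0.22·(-0.322618) = -0.340036
y(0.88) ≈ -0.3400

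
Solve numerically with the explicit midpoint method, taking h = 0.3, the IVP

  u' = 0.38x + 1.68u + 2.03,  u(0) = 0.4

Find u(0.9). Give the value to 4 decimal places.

Midpoint: k1 = f(x_n, u_n); k2 = f(x_n + h/2, u_n + (h/2)·k1); u_{n+1} = u_n + h·k2.
x=0.000000, u=0.400000:
  k1 = f(0.000000, 0.400000) = 2.702000
  k2 = f(0.150000, 0.805300) = 3.439904
  u ← 0.400000 + 0.3·3.439904 = 1.431971
x=0.300000, u=1.431971:
  k1 = f(0.300000, 1.431971) = 4.549712
  k2 = f(0.450000, 2.114428) = 5.753239
  u ← 1.431971 + 0.3·5.753239 = 3.157943
x=0.600000, u=3.157943:
  k1 = f(0.600000, 3.157943) = 7.563344
  k2 = f(0.750000, 4.292444) = 9.526307
  u ← 3.157943 + 0.3·9.526307 = 6.015835
u(0.9) ≈ 6.0158

6.0158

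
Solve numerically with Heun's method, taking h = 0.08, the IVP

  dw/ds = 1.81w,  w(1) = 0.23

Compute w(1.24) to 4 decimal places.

0.3546

Heun: k1 = f(s_n, w_n); k2 = f(s_n + h, w_n + h·k1); w_{n+1} = w_n + (h/2)·(k1 + k2).
s=1.000000, w=0.230000:
  k1 = f(1.000000, 0.230000) = 0.416300
  k2 = f(1.080000, 0.263304) = 0.476580
  w ← 0.230000 + (0.08/2)·(0.416300 + 0.476580) = 0.265715
s=1.080000, w=0.265715:
  k1 = f(1.080000, 0.265715) = 0.480945
  k2 = f(1.160000, 0.304191) = 0.550585
  w ← 0.265715 + (0.08/2)·(0.480945 + 0.550585) = 0.306976
s=1.160000, w=0.306976:
  k1 = f(1.160000, 0.306976) = 0.555627
  k2 = f(1.240000, 0.351427) = 0.636082
  w ← 0.306976 + (0.08/2)·(0.555627 + 0.636082) = 0.354645
w(1.24) ≈ 0.3546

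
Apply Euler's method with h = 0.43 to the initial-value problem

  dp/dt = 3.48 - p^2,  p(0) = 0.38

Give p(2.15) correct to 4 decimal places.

1.8588

Euler: p_{n+1} = p_n + h·f(t_n, p_n).
t=0.000000, p=0.380000: f=3.335600 → p ← 0.380000 + 0.43·3.335600 = 1.814308
t=0.430000, p=1.814308: f=0.188286 → p ← 1.814308 + 0.43·0.188286 = 1.895271
t=0.860000, p=1.895271: f=-0.112053 → p ← 1.895271 + 0.43·(-0.112053) = 1.847088
t=1.290000, p=1.847088: f=0.068264 → p ← 1.847088 + 0.43·0.068264 = 1.876442
t=1.720000, p=1.876442: f=-0.041035 → p ← 1.876442 + 0.43·(-0.041035) = 1.858797
p(2.15) ≈ 1.8588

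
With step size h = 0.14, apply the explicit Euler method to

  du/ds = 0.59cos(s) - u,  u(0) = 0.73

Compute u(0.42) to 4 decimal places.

Euler: u_{n+1} = u_n + h·f(s_n, u_n).
s=0.000000, u=0.730000: f=-0.140000 → u ← 0.730000 + 0.14·(-0.140000) = 0.710400
s=0.140000, u=0.710400: f=-0.126173 → u ← 0.710400 + 0.14·(-0.126173) = 0.692736
s=0.280000, u=0.692736: f=-0.125713 → u ← 0.692736 + 0.14·(-0.125713) = 0.675136
u(0.42) ≈ 0.6751

0.6751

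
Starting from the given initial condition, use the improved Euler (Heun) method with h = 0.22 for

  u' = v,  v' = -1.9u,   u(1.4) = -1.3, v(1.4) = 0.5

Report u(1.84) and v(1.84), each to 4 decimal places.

-0.8538, 1.4459

Heun on (u,v): k1 = f(t_n, state_n); k2 = f(t_n + h, state_n + h·k1); state_{n+1} = state_n + (h/2)·(k1 + k2).
1.400000: (-1.300000, 0.500000)
  k1 = (0.500000, 2.470000)
  predictor → (-1.190000, 1.043400)
  k2 = (1.043400, 2.261000)
  → (-1.130226, 1.020410)
1.620000: (-1.130226, 1.020410)
  k1 = (1.020410, 2.147429)
  predictor → (-0.905736, 1.492844)
  k2 = (1.492844, 1.720898)
  → (-0.853768, 1.445926)
(u(1.84), v(1.84)) ≈ (-0.8538, 1.4459)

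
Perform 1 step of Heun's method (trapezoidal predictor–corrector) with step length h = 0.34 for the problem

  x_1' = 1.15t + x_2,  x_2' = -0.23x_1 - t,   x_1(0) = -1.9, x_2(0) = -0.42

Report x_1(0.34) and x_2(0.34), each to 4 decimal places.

-1.9511, -0.3236

Heun on (x_1,x_2): k1 = f(t_n, state_n); k2 = f(t_n + h, state_n + h·k1); state_{n+1} = state_n + (h/2)·(k1 + k2).
0.000000: (-1.900000, -0.420000)
  k1 = (-0.420000, 0.437000)
  predictor → (-2.042800, -0.271420)
  k2 = (0.119580, 0.129844)
  → (-1.951071, -0.323637)
(x_1(0.34), x_2(0.34)) ≈ (-1.9511, -0.3236)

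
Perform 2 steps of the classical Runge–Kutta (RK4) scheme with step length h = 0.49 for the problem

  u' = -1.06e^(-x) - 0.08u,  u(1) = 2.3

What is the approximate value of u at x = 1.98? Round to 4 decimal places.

1.8937

RK4: k1 = f(x_n, u_n); k2 = f(x_n + h/2, u_n + (h/2)·k1); k3 = f(x_n + h/2, u_n + (h/2)·k2); k4 = f(x_n + h, u_n + h·k3); u_{n+1} = u_n + (h/6)·(k1 + 2k2 + 2k3 + k4).
x=1.000000, u=2.300000:
  k1 = f(1.000000, 2.300000) = -0.573952
  k2 = f(1.245000, 2.159382) = -0.477968
  k3 = f(1.245000, 2.182898) = -0.479849
  k4 = f(1.490000, 2.064874) = -0.404085
  u ← 2.300000 + (0.49/6)·(k1 + 2k2 + 2k3 + k4) = 2.063684
x=1.490000, u=2.063684:
  k1 = f(1.490000, 2.063684) = -0.403990
  k2 = f(1.735000, 1.964706) = -0.344161
  k3 = f(1.735000, 1.979364) = -0.345333
  k4 = f(1.980000, 1.894470) = -0.297911
  u ← 2.063684 + (0.49/6)·(k1 + 2k2 + 2k3 + k4) = 1.893744
u(1.98) ≈ 1.8937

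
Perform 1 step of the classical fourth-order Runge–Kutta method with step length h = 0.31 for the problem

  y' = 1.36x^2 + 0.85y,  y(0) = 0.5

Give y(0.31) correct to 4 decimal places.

0.6652

RK4: k1 = f(x_n, y_n); k2 = f(x_n + h/2, y_n + (h/2)·k1); k3 = f(x_n + h/2, y_n + (h/2)·k2); k4 = f(x_n + h, y_n + h·k3); y_{n+1} = y_n + (h/6)·(k1 + 2k2 + 2k3 + k4).
x=0.000000, y=0.500000:
  k1 = f(0.000000, 0.500000) = 0.425000
  k2 = f(0.155000, 0.565875) = 0.513668
  k3 = f(0.155000, 0.579619) = 0.525350
  k4 = f(0.310000, 0.662858) = 0.694126
  y ← 0.500000 + (0.31/6)·(k1 + 2k2 + 2k3 + k4) = 0.665187
y(0.31) ≈ 0.6652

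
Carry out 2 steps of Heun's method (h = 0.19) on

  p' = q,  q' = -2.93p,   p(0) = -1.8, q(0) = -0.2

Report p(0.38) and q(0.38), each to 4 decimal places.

Heun on (p,q): k1 = f(t_n, state_n); k2 = f(t_n + h, state_n + h·k1); state_{n+1} = state_n + (h/2)·(k1 + k2).
0.000000: (-1.800000, -0.200000)
  k1 = (-0.200000, 5.274000)
  predictor → (-1.838000, 0.802060)
  k2 = (0.802060, 5.385340)
  → (-1.742804, 0.812637)
0.190000: (-1.742804, 0.812637)
  k1 = (0.812637, 5.106417)
  predictor → (-1.588403, 1.782856)
  k2 = (1.782856, 4.654021)
  → (-1.496232, 1.739879)
(p(0.38), q(0.38)) ≈ (-1.4962, 1.7399)

-1.4962, 1.7399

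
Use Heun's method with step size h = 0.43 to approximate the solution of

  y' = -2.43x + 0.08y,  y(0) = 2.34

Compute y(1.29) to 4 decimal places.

Heun: k1 = f(x_n, y_n); k2 = f(x_n + h, y_n + h·k1); y_{n+1} = y_n + (h/2)·(k1 + k2).
x=0.000000, y=2.340000:
  k1 = f(0.000000, 2.340000) = 0.187200
  k2 = f(0.430000, 2.420496) = -0.851260
  y ← 2.340000 + (0.43/2)·(0.187200 + (-0.851260)) = 2.197227
x=0.430000, y=2.197227:
  k1 = f(0.430000, 2.197227) = -0.869122
  k2 = f(0.860000, 1.823505) = -1.943920
  y ← 2.197227 + (0.43/2)·(-0.869122 + (-1.943920)) = 1.592423
x=0.860000, y=1.592423:
  k1 = f(0.860000, 1.592423) = -1.962406
  k2 = f(1.290000, 0.748588) = -3.074813
  y ← 1.592423 + (0.43/2)·(-1.962406 + (-3.074813)) = 0.509421
y(1.29) ≈ 0.5094

0.5094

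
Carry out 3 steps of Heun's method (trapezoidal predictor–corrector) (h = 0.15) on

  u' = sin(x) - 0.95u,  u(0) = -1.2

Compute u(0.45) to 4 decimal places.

Heun: k1 = f(x_n, u_n); k2 = f(x_n + h, u_n + h·k1); u_{n+1} = u_n + (h/2)·(k1 + k2).
x=0.000000, u=-1.200000:
  k1 = f(0.000000, -1.200000) = 1.140000
  k2 = f(0.150000, -1.029000) = 1.126988
  u ← -1.200000 + (0.15/2)·(1.140000 + 1.126988) = -1.029976
x=0.150000, u=-1.029976:
  k1 = f(0.150000, -1.029976) = 1.127915
  k2 = f(0.300000, -0.860789) = 1.113269
  u ← -1.029976 + (0.15/2)·(1.127915 + 1.113269) = -0.861887
x=0.300000, u=-0.861887:
  k1 = f(0.300000, -0.861887) = 1.114313
  k2 = f(0.450000, -0.694740) = 1.094969
  u ← -0.861887 + (0.15/2)·(1.114313 + 1.094969) = -0.696191
u(0.45) ≈ -0.6962

-0.6962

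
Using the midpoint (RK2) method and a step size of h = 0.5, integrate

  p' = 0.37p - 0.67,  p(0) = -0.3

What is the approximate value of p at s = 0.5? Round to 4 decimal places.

-0.7266

Midpoint: k1 = f(s_n, p_n); k2 = f(s_n + h/2, p_n + (h/2)·k1); p_{n+1} = p_n + h·k2.
s=0.000000, p=-0.300000:
  k1 = f(0.000000, -0.300000) = -0.781000
  k2 = f(0.250000, -0.495250) = -0.853243
  p ← -0.300000 + 0.5·(-0.853243) = -0.726621
p(0.5) ≈ -0.7266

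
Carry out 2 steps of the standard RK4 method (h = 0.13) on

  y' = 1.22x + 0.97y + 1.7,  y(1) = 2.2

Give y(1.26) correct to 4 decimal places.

RK4: k1 = f(x_n, y_n); k2 = f(x_n + h/2, y_n + (h/2)·k1); k3 = f(x_n + h/2, y_n + (h/2)·k2); k4 = f(x_n + h, y_n + h·k3); y_{n+1} = y_n + (h/6)·(k1 + 2k2 + 2k3 + k4).
x=1.000000, y=2.200000:
  k1 = f(1.000000, 2.200000) = 5.054000
  k2 = f(1.065000, 2.528510) = 5.451955
  k3 = f(1.065000, 2.554377) = 5.477046
  k4 = f(1.130000, 2.912016) = 5.903255
  y ← 2.200000 + (0.13/6)·(k1 + 2k2 + 2k3 + k4) = 2.910997
x=1.130000, y=2.910997:
  k1 = f(1.130000, 2.910997) = 5.902267
  k2 = f(1.195000, 3.294645) = 6.353705
  k3 = f(1.195000, 3.323988) = 6.382168
  k4 = f(1.260000, 3.740679) = 6.865659
  y ← 2.910997 + (0.13/6)·(k1 + 2k2 + 2k3 + k4) = 3.739523
y(1.26) ≈ 3.7395

3.7395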